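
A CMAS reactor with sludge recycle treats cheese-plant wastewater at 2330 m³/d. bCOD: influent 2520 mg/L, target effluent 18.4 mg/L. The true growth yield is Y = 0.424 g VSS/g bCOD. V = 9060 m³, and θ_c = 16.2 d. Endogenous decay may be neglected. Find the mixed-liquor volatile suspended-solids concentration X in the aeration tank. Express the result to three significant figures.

X ≈ 4420 mg/L

Without decay, X = Y Q (S₀−S) θ_c / V = 0.424 × 2330 × (2520 − 18.4) × 16.2 / 9060 = 4419 mg/L.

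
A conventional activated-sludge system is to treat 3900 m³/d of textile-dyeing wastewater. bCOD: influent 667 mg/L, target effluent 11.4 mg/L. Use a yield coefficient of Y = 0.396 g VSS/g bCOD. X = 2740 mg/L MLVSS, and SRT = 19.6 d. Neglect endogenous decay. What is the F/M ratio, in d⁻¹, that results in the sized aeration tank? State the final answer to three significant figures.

F/M ≈ 0.131 d⁻¹

With k_d = 0 the design equation reduces to V = Y Q (S₀−S) θ_c / X = 0.396 × 3900 × (667 − 11.4) × 19.6 / 2740 = 7243 m³.
F/M = Q·S₀ / (V·X) = 3900 × 667 / (7243 × 2740) = 0.1311 g bCOD·(g VSS·d)⁻¹.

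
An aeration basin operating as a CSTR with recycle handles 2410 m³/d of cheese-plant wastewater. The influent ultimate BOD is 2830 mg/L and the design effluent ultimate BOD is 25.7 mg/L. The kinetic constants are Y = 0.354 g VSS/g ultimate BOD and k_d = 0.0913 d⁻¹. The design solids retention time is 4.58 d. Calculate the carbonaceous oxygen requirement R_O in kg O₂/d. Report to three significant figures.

R_O ≈ 4360 kg O₂/d

Observed yield with endogenous decay: Y_obs = Y / (1 + k_d·θ_c) = 0.354 / (1 + 0.0913 × 4.58) = 0.354 / 1.418 = 0.2496 g VSS/g ultimate BOD.
Substrate removed = Q·(S₀ − S) = 2410 m³/d × (2830 − 25.7) g/m³ = 6.76×10^6 g/d = 6758 kg/d.
P_X = Y_obs·Q·(S₀ − S) = 0.2496 × 6758 = 1687 kg VSS/d.
R_O = Q·ΔS − 1.42 P_X = 6758 − 2396 = 4363 kg O₂/d.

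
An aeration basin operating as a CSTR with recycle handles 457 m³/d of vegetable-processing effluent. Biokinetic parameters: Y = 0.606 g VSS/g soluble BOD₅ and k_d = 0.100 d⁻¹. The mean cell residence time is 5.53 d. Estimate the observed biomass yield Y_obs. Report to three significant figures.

Correct the yield for decay: Y_obs = Y/(1 + k_d θ_c) = 0.606 / (1 + 0.100 × 5.53) = 0.606 / 1.553 = 0.3902.

Y_obs ≈ 0.390 g VSS/g soluble BOD₅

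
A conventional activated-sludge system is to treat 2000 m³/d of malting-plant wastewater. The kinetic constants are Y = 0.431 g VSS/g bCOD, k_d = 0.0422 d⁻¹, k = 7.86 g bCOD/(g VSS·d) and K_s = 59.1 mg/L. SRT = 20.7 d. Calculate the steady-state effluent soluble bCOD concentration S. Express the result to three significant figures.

From the Monod/SRT balance for a CMAS, S = K_s·(1+k_d θ_c)/[θ_c·(Y k − k_d) − 1] = 59.1 × (1 + 0.0422 × 20.7) / [20.7 × (0.431 × 7.86 − 0.0422) − 1] = 110.7 / 68.25 = 1.622 mg/L.

S ≈ 1.62 mg/L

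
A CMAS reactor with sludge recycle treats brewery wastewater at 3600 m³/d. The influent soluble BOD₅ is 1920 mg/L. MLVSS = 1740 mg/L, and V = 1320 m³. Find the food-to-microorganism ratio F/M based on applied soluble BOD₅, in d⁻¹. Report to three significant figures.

F/M = applied load / biomass = Q·S₀/(V·X) = 3600 × 1920 / (1320 × 1740) = 3.009 d⁻¹.

F/M ≈ 3.01 d⁻¹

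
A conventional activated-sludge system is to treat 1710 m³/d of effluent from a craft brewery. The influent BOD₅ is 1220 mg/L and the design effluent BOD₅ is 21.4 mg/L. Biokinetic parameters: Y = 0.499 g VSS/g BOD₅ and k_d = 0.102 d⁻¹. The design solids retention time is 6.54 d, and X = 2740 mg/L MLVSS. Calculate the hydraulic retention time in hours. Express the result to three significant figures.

τ ≈ 20.6 h

From the SRT design equation V = Y Q (S₀−S) θ_c / [X (1 + k_d θ_c)] = 0.499 × 1710 × (1220 − 21.4) × 6.54 / [2740 × (1 + 0.102 × 6.54)] = 6.69×10^6 / 4568 = 1464 m³.
Hydraulic retention time τ = V/Q = 1464 / 1710 = 0.8563 d = 20.55 h.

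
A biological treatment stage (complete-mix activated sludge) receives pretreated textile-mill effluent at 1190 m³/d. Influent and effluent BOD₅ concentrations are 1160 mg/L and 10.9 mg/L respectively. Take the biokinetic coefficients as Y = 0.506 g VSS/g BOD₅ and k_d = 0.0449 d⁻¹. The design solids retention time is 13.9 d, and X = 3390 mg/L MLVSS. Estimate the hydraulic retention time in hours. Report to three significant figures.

τ ≈ 35.2 h

Rearranging the biomass balance for a CMAS with decay, V = Y·Q·ΔS·θ_c / [X·(1+k_d θ_c)] = 0.506 × 1190 × (1160 − 10.9) × 13.9 / [3390 × (1 + 0.0449 × 13.9)] = 9.62×10^6 / 5506 = 1747 m³.
Hydraulic retention time τ = V/Q = 1747 / 1190 = 1.468 d = 35.23 h.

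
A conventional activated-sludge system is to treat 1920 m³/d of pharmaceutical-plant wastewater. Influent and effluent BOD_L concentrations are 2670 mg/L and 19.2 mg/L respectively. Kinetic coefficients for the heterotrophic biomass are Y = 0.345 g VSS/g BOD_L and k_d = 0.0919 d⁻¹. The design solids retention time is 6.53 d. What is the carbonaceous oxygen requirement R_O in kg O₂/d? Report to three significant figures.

The observed yield is Y_obs = Y/(1 + k_d·θ_c) = 0.345 / (1 + 0.0919 × 6.53) = 0.345 / 1.600 = 0.2156 g VSS per g BOD_L removed.
Mass of BOD_L removed per day: Q(S₀ − S) = 1920 × 2651 g/m³ = 5090 kg/d.
P_X = Y_obs·Q·(S₀ − S) = 0.2156 × 5090 = 1097 kg VSS/d.
R_O = Q·ΔS − 1.42 P_X = 5090 − 1558 = 3531 kg O₂/d.

R_O ≈ 3530 kg O₂/d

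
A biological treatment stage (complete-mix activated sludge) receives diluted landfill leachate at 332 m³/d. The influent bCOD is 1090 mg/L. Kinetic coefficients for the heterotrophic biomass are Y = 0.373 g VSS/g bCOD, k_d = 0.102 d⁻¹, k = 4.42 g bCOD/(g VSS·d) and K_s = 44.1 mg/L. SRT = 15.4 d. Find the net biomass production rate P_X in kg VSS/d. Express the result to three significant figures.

Effluent substrate depends only on kinetics and SRT: S = K_s(1 + k_d θ_c) / [θ_c(Yk − k_d) − 1] = 44.1 × (1 + 0.102 × 15.4) / [15.4 × (0.373 × 4.42 − 0.102) − 1] = 113.4 / 22.82 = 4.968 mg/L.
Observed yield with endogenous decay: Y_obs = Y / (1 + k_d·θ_c) = 0.373 / (1 + 0.102 × 15.4) = 0.373 / 2.571 = 0.1451 g VSS/g bCOD.
Mass of bCOD removed per day: Q(S₀ − S) = 332 × 1085 g/m³ = 360.2 kg/d.
Net biomass production P_X = Y_obs × Q·(S₀ − S) = 0.1451 × 360.2 = 52.27 kg VSS/d.

P_X ≈ 52.3 kg VSS/d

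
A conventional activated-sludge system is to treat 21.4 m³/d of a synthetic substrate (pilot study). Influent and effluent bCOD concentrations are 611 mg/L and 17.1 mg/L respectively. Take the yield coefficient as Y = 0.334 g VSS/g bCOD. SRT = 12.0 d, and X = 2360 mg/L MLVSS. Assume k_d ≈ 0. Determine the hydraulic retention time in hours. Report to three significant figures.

τ ≈ 24.2 h

With k_d = 0 the design equation reduces to V = Y Q (S₀−S) θ_c / X = 0.334 × 21.4 × (611 − 17.1) × 12.0 / 2360 = 21.58 m³.
HRT = V/Q = 21.58 m³ / 21.4 m³·d⁻¹ = 1.009 d × 24 = 24.21 h.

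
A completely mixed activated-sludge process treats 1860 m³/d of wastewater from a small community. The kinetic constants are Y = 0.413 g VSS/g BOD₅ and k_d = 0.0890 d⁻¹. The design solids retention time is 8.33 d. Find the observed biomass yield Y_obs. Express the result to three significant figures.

The observed yield is Y_obs = Y/(1 + k_d·θ_c) = 0.413 / (1 + 0.0890 × 8.33) = 0.413 / 1.741 = 0.2372 g VSS per g BOD₅ removed.

Y_obs ≈ 0.237 g VSS/g BOD₅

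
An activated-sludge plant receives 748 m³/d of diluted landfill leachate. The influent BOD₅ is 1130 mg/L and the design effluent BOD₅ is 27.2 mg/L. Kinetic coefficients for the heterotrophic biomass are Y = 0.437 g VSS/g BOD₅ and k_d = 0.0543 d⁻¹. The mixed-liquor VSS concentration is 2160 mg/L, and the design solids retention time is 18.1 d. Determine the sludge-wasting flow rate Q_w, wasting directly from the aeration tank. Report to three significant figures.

Q_w ≈ 84.2 m³/d

From the SRT design equation V = Y Q (S₀−S) θ_c / [X (1 + k_d θ_c)] = 0.437 × 748 × (1130 − 27.2) × 18.1 / [2160 × (1 + 0.0543 × 18.1)] = 6.52×10^6 / 4283 = 1523 m³.
With mixed-liquor wasting, θ_c = V/Q_w, so Q_w = V/θ_c = 1523/18.1 = 84.17 m³/d.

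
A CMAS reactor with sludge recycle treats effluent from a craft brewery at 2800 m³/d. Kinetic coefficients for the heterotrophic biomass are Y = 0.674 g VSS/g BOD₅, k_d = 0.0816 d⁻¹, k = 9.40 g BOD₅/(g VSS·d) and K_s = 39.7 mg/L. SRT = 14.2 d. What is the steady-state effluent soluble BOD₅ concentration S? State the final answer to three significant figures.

For a completely mixed reactor with recycle the Lawrence–McCarty relation gives S = K_s·(1 + k_d·θ_c) / [θ_c·(Y·k − k_d) − 1] = 39.7 × (1 + 0.0816 × 14.2) / [14.2 × (0.674 × 9.40 − 0.0816) − 1] = 85.70 / 87.81 = 0.9760 mg/L.

S ≈ 0.976 mg/L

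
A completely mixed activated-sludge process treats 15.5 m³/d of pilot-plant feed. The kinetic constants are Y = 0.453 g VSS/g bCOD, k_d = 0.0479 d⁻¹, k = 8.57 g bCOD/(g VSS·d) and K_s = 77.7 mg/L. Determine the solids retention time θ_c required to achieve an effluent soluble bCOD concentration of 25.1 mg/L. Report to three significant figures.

θ_c ≈ 1.11 d

At the target effluent, Y k S/(K_s+S) = 0.453×8.57×25.1/102.8 = 0.9479 d⁻¹.
1/θ_c = 0.9479 − 0.0479 = 0.9000 d⁻¹, so θ_c = 1.111 d.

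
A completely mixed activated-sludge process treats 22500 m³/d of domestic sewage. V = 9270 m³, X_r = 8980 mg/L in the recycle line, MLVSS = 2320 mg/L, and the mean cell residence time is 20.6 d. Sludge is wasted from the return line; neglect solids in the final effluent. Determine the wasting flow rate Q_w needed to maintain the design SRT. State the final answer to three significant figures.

Q_w ≈ 116 m³/d

Wasting from the return line (neglecting effluent solids): Q_w = V·X / (θ_c·X_r) = 9270 × 2320 / (20.6 × 8980) = 116.3 m³/d.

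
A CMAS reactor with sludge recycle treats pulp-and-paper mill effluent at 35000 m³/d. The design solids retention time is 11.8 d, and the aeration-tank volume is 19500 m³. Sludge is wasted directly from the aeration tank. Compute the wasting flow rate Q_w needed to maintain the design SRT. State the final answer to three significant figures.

Q_w ≈ 1650 m³/d

Wasting from the aeration tank: Q_w = V / θ_c = 19500 / 11.8 = 1653 m³/d.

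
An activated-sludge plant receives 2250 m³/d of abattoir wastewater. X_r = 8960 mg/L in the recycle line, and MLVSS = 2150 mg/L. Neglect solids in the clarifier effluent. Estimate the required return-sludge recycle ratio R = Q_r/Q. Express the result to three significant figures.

R ≈ 0.316

R = Q_r/Q = X/(X_r − X) = 2150 / (8960 − 2150) = 0.3157.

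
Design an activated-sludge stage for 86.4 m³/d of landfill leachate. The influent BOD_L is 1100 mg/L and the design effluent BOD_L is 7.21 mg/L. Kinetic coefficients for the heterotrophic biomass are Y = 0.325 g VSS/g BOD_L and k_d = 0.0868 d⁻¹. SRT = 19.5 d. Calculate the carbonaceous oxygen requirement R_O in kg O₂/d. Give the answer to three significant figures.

Correct the yield for decay: Y_obs = Y/(1 + k_d θ_c) = 0.325 / (1 + 0.0868 × 19.5) = 0.325 / 2.693 = 0.1207.
ΔS = 1100 − 7.21 = 1093 mg/L, so the substrate removal rate is 86.4 × 1093/1000 = 94.42 kg BOD_L/d.
Net sludge production P_X = 0.1207 × 94.42 = 11.40 kg VSS/d.
R_O = Q·(S₀ − S) − 1.42·P_X = 94.42 − 1.42 × 11.40 = 78.23 kg O₂/d.

R_O ≈ 78.2 kg O₂/d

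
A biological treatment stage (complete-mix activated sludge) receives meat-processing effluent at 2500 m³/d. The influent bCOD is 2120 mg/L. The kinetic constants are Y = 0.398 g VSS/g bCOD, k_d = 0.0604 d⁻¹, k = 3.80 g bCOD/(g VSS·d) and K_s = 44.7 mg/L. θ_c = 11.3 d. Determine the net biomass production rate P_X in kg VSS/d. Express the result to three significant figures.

P_X ≈ 1250 kg VSS/d

From the Monod/SRT balance for a CMAS, S = K_s·(1+k_d θ_c)/[θ_c·(Y k − k_d) − 1] = 44.7 × (1 + 0.0604 × 11.3) / [11.3 × (0.398 × 3.80 − 0.0604) − 1] = 75.21 / 15.41 = 4.881 mg/L.
The observed yield is Y_obs = Y/(1 + k_d·θ_c) = 0.398 / (1 + 0.0604 × 11.3) = 0.398 / 1.683 = 0.2365 g VSS per g bCOD removed.
Q·(S₀ − S) = 2500 × (2120 − 4.88) × 10⁻³ = 5288 kg/d removed.
P_X = Y_obs · Q(S₀ − S) = 0.2365 × 5288 = 1251 kg VSS/d.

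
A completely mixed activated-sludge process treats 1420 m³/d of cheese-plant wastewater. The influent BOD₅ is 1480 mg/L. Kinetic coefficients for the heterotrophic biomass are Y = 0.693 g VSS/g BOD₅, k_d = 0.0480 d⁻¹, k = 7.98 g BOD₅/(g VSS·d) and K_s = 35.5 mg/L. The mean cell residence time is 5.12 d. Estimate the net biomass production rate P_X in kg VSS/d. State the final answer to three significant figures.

P_X ≈ 1170 kg VSS/d

Effluent substrate depends only on kinetics and SRT: S = K_s(1 + k_d θ_c) / [θ_c(Yk − k_d) − 1] = 35.5 × (1 + 0.0480 × 5.12) / [5.12 × (0.693 × 7.98 − 0.0480) − 1] = 44.22 / 27.07 = 1.634 mg/L.
Correct the yield for decay: Y_obs = Y/(1 + k_d θ_c) = 0.693 / (1 + 0.0480 × 5.12) = 0.693 / 1.246 = 0.5563.
Mass of BOD₅ removed per day: Q(S₀ − S) = 1420 × 1478 g/m³ = 2099 kg/d.
So the net sludge growth is P_X = 0.5563 × 2099 = 1168 kg VSS/d.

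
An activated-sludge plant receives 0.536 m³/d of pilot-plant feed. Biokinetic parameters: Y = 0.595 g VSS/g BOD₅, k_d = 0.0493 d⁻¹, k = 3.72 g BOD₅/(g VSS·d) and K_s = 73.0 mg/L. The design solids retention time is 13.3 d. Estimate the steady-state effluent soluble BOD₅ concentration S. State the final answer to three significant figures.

From the Monod/SRT balance for a CMAS, S = K_s·(1+k_d θ_c)/[θ_c·(Y k − k_d) − 1] = 73.0 × (1 + 0.0493 × 13.3) / [13.3 × (0.595 × 3.72 − 0.0493) − 1] = 120.9 / 27.78 = 4.350 mg/L.

S ≈ 4.35 mg/L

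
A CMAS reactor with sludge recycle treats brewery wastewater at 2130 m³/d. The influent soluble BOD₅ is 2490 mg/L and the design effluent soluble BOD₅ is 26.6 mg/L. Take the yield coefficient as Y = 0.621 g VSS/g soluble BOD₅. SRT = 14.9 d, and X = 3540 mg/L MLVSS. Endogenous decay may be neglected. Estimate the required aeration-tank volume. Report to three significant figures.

Biomass mass balance (decay neglected): V·X = Y·Q·(S₀ − S)·θ_c, so V = 0.621 × 2130 × (2490 − 26.6) × 14.9 / 3540 = 13715 m³.

V ≈ 13700 m³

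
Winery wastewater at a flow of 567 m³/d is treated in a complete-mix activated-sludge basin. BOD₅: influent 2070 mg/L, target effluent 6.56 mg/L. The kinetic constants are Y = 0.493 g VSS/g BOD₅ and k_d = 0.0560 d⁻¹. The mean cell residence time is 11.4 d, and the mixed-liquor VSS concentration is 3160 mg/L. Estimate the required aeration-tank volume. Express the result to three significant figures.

Steady-state biomass mass balance: V·X·(1 + k_d·θ_c) = Y·Q·(S₀ − S)·θ_c, so V = 0.493 × 567 × (2070 − 6.56) × 11.4 / [3160 × (1 + 0.0560 × 11.4)] = 6.58×10^6 / 5177 = 1270 m³.

V ≈ 1270 m³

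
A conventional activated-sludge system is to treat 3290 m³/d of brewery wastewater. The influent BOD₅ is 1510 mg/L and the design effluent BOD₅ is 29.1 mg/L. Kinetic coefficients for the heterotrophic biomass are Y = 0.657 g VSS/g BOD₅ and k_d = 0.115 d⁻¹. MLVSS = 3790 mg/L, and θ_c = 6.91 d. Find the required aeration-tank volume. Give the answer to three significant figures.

V ≈ 3250 m³

From the SRT design equation V = Y Q (S₀−S) θ_c / [X (1 + k_d θ_c)] = 0.657 × 3290 × (1510 − 29.1) × 6.91 / [3790 × (1 + 0.115 × 6.91)] = 2.21×10^7 / 6802 = 3252 m³.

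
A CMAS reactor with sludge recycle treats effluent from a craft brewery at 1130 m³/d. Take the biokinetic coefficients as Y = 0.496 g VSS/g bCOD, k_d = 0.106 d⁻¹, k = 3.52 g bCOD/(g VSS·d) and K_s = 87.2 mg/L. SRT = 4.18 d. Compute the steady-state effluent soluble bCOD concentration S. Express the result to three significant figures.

For a completely mixed reactor with recycle the Lawrence–McCarty relation gives S = K_s·(1 + k_d·θ_c) / [θ_c·(Y·k − k_d) − 1] = 87.2 × (1 + 0.106 × 4.18) / [4.18 × (0.496 × 3.52 − 0.106) − 1] = 125.8 / 5.855 = 21.49 mg/L.

S ≈ 21.5 mg/L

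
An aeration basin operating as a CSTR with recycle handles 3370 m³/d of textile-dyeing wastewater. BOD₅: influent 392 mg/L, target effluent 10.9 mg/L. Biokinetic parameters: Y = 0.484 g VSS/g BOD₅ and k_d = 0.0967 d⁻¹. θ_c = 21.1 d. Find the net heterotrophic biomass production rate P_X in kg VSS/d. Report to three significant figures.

The observed yield is Y_obs = Y/(1 + k_d·θ_c) = 0.484 / (1 + 0.0967 × 21.1) = 0.484 / 3.040 = 0.1592 g VSS per g BOD₅ removed.
ΔS = 392 − 10.9 = 381.1 mg/L, so the substrate removal rate is 3370 × 381.1/1000 = 1284 kg BOD₅/d.
Biomass produced: P_X = Y_obs·Q·ΔS = 0.1592 × 1284 ≈ 204.5 kg VSS/d.

P_X ≈ 204 kg VSS/d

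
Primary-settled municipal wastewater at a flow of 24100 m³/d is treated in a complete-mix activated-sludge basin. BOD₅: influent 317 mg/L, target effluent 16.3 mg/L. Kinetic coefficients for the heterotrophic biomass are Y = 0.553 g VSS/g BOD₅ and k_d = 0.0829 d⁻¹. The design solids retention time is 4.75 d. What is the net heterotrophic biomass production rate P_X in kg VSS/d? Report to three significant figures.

P_X ≈ 2880 kg VSS/d

Observed yield with endogenous decay: Y_obs = Y / (1 + k_d·θ_c) = 0.553 / (1 + 0.0829 × 4.75) = 0.553 / 1.394 = 0.3968 g VSS/g BOD₅.
ΔS = 317 − 16.3 = 300.7 mg/L, so the substrate removal rate is 24100 × 300.7/1000 = 7247 kg BOD₅/d.
Biomass produced: P_X = Y_obs·Q·ΔS = 0.3968 × 7247 ≈ 2875 kg VSS/d.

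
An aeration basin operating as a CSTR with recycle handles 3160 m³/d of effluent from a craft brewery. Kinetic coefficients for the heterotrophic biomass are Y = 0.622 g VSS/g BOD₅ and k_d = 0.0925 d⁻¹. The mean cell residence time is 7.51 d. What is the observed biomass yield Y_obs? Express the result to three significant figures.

Correct the yield for decay: Y_obs = Y/(1 + k_d θ_c) = 0.622 / (1 + 0.0925 × 7.51) = 0.622 / 1.695 = 0.3670.

Y_obs ≈ 0.367 g VSS/g BOD₅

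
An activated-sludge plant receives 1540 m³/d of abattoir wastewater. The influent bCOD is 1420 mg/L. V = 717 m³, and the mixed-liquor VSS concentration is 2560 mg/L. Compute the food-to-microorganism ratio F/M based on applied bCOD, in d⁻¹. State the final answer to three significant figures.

F/M ≈ 1.19 d⁻¹

F/M = Q·S₀ / (V·X) = 1540 × 1420 / (717.0 × 2560) = 1.191 g bCOD·(g VSS·d)⁻¹.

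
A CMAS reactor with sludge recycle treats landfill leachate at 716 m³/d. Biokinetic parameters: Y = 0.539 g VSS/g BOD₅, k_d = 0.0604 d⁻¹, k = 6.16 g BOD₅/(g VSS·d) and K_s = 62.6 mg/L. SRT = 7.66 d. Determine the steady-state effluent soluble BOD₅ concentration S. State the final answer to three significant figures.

S ≈ 3.82 mg/L

From the Monod/SRT balance for a CMAS, S = K_s·(1+k_d θ_c)/[θ_c·(Y k − k_d) − 1] = 62.6 × (1 + 0.0604 × 7.66) / [7.66 × (0.539 × 6.16 − 0.0604) − 1] = 91.56 / 23.97 = 3.820 mg/L.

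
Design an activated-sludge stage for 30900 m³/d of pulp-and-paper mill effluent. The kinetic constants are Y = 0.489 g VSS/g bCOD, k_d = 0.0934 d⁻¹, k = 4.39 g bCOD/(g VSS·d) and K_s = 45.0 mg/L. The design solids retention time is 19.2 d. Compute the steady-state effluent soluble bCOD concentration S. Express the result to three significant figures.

For a completely mixed reactor with recycle the Lawrence–McCarty relation gives S = K_s·(1 + k_d·θ_c) / [θ_c·(Y·k − k_d) − 1] = 45.0 × (1 + 0.0934 × 19.2) / [19.2 × (0.489 × 4.39 − 0.0934) − 1] = 125.7 / 38.42 = 3.271 mg/L.

S ≈ 3.27 mg/L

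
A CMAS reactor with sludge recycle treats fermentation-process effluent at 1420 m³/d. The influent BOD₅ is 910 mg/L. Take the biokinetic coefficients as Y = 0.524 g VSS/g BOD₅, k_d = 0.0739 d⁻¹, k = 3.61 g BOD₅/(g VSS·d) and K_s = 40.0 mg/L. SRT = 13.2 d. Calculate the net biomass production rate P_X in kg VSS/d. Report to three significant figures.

For a completely mixed reactor with recycle the Lawrence–McCarty relation gives S = K_s·(1 + k_d·θ_c) / [θ_c·(Y·k − k_d) − 1] = 40.0 × (1 + 0.0739 × 13.2) / [13.2 × (0.524 × 3.61 − 0.0739) − 1] = 79.02 / 22.99 = 3.436 mg/L.
The observed yield is Y_obs = Y/(1 + k_d·θ_c) = 0.524 / (1 + 0.0739 × 13.2) = 0.524 / 1.975 = 0.2653 g VSS per g BOD₅ removed.
Substrate removed = Q·(S₀ − S) = 1420 m³/d × (910 − 3.44) g/m³ = 1.29×10^6 g/d = 1287 kg/d.
Biomass produced: P_X = Y_obs·Q·ΔS = 0.2653 × 1287 ≈ 341.5 kg VSS/d.

P_X ≈ 341 kg VSS/d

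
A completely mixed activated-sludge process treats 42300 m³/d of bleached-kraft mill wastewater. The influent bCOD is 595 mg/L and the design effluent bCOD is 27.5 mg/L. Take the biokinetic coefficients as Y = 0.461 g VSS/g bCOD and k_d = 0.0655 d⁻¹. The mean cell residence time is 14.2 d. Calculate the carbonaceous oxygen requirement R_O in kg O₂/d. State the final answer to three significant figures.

Correct the yield for decay: Y_obs = Y/(1 + k_d θ_c) = 0.461 / (1 + 0.0655 × 14.2) = 0.461 / 1.930 = 0.2388.
Mass of bCOD removed per day: Q(S₀ − S) = 42300 × 567.5 g/m³ = 24005 kg/d.
Biomass synthesised: P_X = Y_obs × 24005 = 5734 kg VSS/d.
R_O = Q·ΔS − 1.42 P_X = 24005 − 8142 = 15864 kg O₂/d.

R_O ≈ 15900 kg O₂/d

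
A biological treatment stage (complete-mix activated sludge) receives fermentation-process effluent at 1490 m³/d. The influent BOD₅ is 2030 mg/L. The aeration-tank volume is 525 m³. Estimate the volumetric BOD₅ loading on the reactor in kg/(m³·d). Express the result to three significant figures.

Volumetric loading L_v = Q·S₀ / V = 1490 × 2030 g/m³ / 525.0 m³ = 5761 g/(m³·d) = 5.761 kg BOD₅/(m³·d).

L_v ≈ 5.76 kg BOD₅/(m³·d)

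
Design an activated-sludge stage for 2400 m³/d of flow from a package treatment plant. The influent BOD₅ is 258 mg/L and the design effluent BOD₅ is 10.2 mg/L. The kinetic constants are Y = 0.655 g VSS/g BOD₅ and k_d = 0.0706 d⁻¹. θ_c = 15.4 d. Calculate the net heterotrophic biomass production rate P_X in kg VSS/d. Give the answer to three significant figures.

P_X ≈ 187 kg VSS/d

Y_obs = Y / (1 + k_d θ_c) = 0.655 / (1 + 0.0706 × 15.4) = 0.655 / 2.087 = 0.3138.
Substrate removed = Q·(S₀ − S) = 2400 m³/d × (258 − 10.2) g/m³ = 5.95×10^5 g/d = 594.7 kg/d.
So the net sludge growth is P_X = 0.3138 × 594.7 = 186.6 kg VSS/d.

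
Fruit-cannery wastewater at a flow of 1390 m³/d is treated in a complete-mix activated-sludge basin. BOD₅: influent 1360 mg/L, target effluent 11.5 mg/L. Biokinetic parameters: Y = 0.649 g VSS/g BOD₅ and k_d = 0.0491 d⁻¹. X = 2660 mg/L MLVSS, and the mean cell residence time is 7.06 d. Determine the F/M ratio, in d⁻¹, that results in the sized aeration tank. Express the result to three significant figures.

F/M ≈ 0.296 d⁻¹

Rearranging the biomass balance for a CMAS with decay, V = Y·Q·ΔS·θ_c / [X·(1+k_d θ_c)] = 0.649 × 1390 × (1360 − 11.5) × 7.06 / [2660 × (1 + 0.0491 × 7.06)] = 8.59×10^6 / 3582 = 2398 m³.
F/M = applied load / biomass = Q·S₀/(V·X) = 1390 × 1360 / (2398 × 2660) = 0.2964 d⁻¹.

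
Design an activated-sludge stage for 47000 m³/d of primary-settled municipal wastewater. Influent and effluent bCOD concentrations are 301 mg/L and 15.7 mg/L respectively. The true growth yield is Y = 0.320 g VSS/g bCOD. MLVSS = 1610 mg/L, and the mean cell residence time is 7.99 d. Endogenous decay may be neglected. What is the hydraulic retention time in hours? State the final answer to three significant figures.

With k_d = 0 the design equation reduces to V = Y Q (S₀−S) θ_c / X = 0.320 × 47000 × (301 − 15.7) × 7.99 / 1610 = 21295 m³.
HRT = V/Q = 21295 m³ / 47000 m³·d⁻¹ = 0.4531 d × 24 = 10.87 h.

τ ≈ 10.9 h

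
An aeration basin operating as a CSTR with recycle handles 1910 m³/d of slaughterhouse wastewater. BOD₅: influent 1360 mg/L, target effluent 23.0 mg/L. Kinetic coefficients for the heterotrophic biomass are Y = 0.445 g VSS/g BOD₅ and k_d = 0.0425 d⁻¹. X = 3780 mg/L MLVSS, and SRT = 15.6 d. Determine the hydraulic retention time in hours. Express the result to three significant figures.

Rearranging the biomass balance for a CMAS with decay, V = Y·Q·ΔS·θ_c / [X·(1+k_d θ_c)] = 0.445 × 1910 × (1360 − 23.0) × 15.6 / [3780 × (1 + 0.0425 × 15.6)] = 1.77×10^7 / 6286 = 2820 m³.
τ = V/Q = 2820/1910 = 1.476 d, or 35.44 h.

τ ≈ 35.4 h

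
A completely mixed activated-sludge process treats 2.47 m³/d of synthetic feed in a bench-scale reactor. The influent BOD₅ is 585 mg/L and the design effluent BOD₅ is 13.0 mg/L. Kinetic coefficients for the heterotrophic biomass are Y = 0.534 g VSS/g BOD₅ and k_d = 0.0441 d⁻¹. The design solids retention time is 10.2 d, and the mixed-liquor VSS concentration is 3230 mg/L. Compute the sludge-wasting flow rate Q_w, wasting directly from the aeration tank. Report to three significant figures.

From the SRT design equation V = Y Q (S₀−S) θ_c / [X (1 + k_d θ_c)] = 0.534 × 2.47 × (585 − 13.0) × 10.2 / [3230 × (1 + 0.0441 × 10.2)] = 7.7×10^3 / 4683 = 1.643 m³.
Wasting from the aeration tank: Q_w = V / θ_c = 1.643 / 10.2 = 0.1611 m³/d.

Q_w ≈ 0.161 m³/d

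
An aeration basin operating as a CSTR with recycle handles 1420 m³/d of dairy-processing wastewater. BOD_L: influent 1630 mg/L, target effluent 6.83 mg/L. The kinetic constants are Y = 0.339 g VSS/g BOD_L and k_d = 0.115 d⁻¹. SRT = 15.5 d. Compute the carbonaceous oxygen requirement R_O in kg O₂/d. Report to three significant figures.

Y_obs = Y / (1 + k_d θ_c) = 0.339 / (1 + 0.115 × 15.5) = 0.339 / 2.782 = 0.1218.
Mass of BOD_L removed per day: Q(S₀ − S) = 1420 × 1623 g/m³ = 2305 kg/d.
P_X = Y_obs·Q·(S₀ − S) = 0.1218 × 2305 = 280.8 kg VSS/d.
R_O = Q·(S₀ − S) − 1.42·P_X = 2305 − 1.42 × 280.8 = 1906 kg O₂/d.

R_O ≈ 1910 kg O₂/d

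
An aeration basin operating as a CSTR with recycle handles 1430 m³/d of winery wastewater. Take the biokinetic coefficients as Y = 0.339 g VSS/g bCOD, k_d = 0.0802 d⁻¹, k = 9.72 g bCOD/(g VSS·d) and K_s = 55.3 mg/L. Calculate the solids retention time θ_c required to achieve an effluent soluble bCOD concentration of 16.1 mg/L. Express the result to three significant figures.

Specific growth rate at S = 16.1 mg/L: μ = YkS/(K_s+S) = 0.339·9.72·16.1/(55.3+16.1) = 0.7430 d⁻¹.
θ_c = 1/(μ − k_d) = 1/(0.7430 − 0.0802) = 1/0.6628 = 1.509 d.

θ_c ≈ 1.51 d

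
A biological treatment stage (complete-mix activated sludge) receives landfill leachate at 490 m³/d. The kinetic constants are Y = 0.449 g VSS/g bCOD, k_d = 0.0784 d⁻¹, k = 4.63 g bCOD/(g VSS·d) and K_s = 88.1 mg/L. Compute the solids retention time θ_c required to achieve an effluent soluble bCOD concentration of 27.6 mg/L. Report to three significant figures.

At the target effluent, Y k S/(K_s+S) = 0.449×4.63×27.6/115.7 = 0.4959 d⁻¹.
1/θ_c = 0.4959 − 0.0784 = 0.4175 d⁻¹, so θ_c = 2.395 d.

θ_c ≈ 2.40 d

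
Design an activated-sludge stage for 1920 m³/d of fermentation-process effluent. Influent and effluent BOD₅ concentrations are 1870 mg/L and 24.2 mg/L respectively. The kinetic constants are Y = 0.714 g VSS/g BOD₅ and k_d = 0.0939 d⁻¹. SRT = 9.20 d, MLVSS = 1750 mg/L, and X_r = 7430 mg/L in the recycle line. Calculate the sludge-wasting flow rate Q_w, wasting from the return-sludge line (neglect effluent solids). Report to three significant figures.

Rearranging the biomass balance for a CMAS with decay, V = Y·Q·ΔS·θ_c / [X·(1+k_d θ_c)] = 0.714 × 1920 × (1870 − 24.2) × 9.20 / [1750 × (1 + 0.0939 × 9.20)] = 2.33×10^7 / 3262 = 7137 m³.
Wasting from the return line (neglecting effluent solids): Q_w = V·X / (θ_c·X_r) = 7137 × 1750 / (9.20 × 7430) = 182.7 m³/d.

Q_w ≈ 183 m³/d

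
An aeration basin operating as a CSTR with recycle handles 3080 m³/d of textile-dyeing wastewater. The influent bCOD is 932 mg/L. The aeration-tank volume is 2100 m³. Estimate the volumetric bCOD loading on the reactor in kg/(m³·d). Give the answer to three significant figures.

Applied bCOD load per unit volume = Q·S₀/V = (3080 × 932/1000)/2100 = 1.367 kg bCOD·m⁻³·d⁻¹.

L_v ≈ 1.37 kg bCOD/(m³·d)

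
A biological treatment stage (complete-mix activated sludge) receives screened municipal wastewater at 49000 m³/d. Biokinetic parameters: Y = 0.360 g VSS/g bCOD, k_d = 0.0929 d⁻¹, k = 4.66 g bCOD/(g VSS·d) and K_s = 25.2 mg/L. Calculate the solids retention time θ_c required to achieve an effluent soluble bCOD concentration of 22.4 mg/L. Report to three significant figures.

From 1/θ_c = Y·k·S/(K_s + S) − k_d: Y·k·S/(K_s+S) = 0.360 × 4.66 × 22.4 / (25.2 + 22.4) = 0.7895 d⁻¹.
1/θ_c = 0.7895 − 0.0929 = 0.6966 d⁻¹, so θ_c = 1.436 d.

θ_c ≈ 1.44 d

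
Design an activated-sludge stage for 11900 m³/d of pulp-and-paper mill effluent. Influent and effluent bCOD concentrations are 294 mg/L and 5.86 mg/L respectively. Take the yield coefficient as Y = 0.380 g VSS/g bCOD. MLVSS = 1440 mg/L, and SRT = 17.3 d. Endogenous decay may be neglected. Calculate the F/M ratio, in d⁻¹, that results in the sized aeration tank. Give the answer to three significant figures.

F/M ≈ 0.155 d⁻¹

Biomass mass balance (decay neglected): V·X = Y·Q·(S₀ − S)·θ_c, so V = 0.380 × 11900 × (294 − 5.86) × 17.3 / 1440 = 15654 m³.
F/M = Q·S₀ / (V·X) = 11900 × 294 / (15654 × 1440) = 0.1552 g bCOD·(g VSS·d)⁻¹.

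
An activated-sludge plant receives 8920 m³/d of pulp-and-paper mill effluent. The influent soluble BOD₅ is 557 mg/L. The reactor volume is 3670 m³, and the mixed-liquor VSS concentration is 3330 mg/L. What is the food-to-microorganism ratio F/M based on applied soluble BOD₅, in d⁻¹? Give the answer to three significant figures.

F/M = Q·S₀ / (V·X) = 8920 × 557 / (3670 × 3330) = 0.4065 g soluble BOD₅·(g VSS·d)⁻¹.

F/M ≈ 0.407 d⁻¹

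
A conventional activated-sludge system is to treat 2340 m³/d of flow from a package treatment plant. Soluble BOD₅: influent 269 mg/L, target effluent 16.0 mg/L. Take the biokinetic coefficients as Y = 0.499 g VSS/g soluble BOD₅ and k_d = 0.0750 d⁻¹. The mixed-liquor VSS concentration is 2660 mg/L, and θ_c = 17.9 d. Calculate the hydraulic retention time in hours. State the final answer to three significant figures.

From the SRT design equation V = Y Q (S₀−S) θ_c / [X (1 + k_d θ_c)] = 0.499 × 2340 × (269 − 16.0) × 17.9 / [2660 × (1 + 0.0750 × 17.9)] = 5.29×10^6 / 6231 = 848.7 m³.
Hydraulic retention time τ = V/Q = 848.7 / 2340 = 0.3627 d = 8.704 h.

τ ≈ 8.70 h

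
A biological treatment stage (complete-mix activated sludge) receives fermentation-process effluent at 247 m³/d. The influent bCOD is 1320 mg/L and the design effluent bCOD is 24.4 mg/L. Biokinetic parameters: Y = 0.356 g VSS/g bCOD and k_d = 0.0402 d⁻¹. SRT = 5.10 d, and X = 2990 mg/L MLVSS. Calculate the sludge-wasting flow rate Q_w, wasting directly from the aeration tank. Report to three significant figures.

From the SRT design equation V = Y Q (S₀−S) θ_c / [X (1 + k_d θ_c)] = 0.356 × 247 × (1320 − 24.4) × 5.10 / [2990 × (1 + 0.0402 × 5.10)] = 5.81×10^5 / 3603 = 161.3 m³.
Wasting from the aeration tank: Q_w = V / θ_c = 161.3 / 5.10 = 31.62 m³/d.

Q_w ≈ 31.6 m³/d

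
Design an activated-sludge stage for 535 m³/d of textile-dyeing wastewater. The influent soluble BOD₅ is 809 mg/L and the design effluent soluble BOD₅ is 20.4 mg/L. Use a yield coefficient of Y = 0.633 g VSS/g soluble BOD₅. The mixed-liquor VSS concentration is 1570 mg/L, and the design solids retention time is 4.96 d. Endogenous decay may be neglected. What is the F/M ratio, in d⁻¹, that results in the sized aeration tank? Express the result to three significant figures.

F/M ≈ 0.327 d⁻¹

Biomass mass balance (decay neglected): V·X = Y·Q·(S₀ − S)·θ_c, so V = 0.633 × 535 × (809 − 20.4) × 4.96 / 1570 = 843.7 m³.
F/M = applied load / biomass = Q·S₀/(V·X) = 535 × 809 / (843.7 × 1570) = 0.3267 d⁻¹.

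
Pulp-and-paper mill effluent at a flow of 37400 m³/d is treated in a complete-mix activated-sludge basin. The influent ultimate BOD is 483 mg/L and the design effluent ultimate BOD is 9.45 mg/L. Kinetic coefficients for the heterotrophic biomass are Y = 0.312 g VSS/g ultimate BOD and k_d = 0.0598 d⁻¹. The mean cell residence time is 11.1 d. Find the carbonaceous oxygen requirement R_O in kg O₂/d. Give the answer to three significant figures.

Observed yield with endogenous decay: Y_obs = Y / (1 + k_d·θ_c) = 0.312 / (1 + 0.0598 × 11.1) = 0.312 / 1.664 = 0.1875 g VSS/g ultimate BOD.
Substrate removed = Q·(S₀ − S) = 37400 m³/d × (483 − 9.45) g/m³ = 1.77×10^7 g/d = 17711 kg/d.
Biomass synthesised: P_X = Y_obs × 17711 = 3321 kg VSS/d.
Carbonaceous O₂ demand = substrate oxidised − cell-mass equivalent = 17711 − 1.42 × 3321 = 12995 kg O₂/d.

R_O ≈ 13000 kg O₂/d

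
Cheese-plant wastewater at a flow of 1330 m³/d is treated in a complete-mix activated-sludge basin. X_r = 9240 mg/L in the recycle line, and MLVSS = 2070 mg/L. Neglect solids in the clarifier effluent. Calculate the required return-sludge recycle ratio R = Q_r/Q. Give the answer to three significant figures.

R ≈ 0.289

R = Q_r/Q = X/(X_r − X) = 2070 / (9240 − 2070) = 0.2887.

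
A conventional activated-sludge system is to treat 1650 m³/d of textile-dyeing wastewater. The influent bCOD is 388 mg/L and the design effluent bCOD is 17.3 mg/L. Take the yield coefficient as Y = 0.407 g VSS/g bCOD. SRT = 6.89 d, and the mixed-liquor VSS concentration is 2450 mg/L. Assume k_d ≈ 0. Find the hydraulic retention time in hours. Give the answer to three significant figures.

τ ≈ 10.2 h

Biomass mass balance (decay neglected): V·X = Y·Q·(S₀ − S)·θ_c, so V = 0.407 × 1650 × (388 − 17.3) × 6.89 / 2450 = 700.1 m³.
Hydraulic retention time τ = V/Q = 700.1 / 1650 = 0.4243 d = 10.18 h.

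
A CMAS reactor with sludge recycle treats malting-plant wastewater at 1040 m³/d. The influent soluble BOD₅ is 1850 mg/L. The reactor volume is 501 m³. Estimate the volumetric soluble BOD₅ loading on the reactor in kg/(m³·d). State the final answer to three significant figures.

L_v = Q S₀ / V = 1040 × 1850 × 10⁻³ / 501.0 = 3.840 kg/(m³·d).

L_v ≈ 3.84 kg soluble BOD₅/(m³·d)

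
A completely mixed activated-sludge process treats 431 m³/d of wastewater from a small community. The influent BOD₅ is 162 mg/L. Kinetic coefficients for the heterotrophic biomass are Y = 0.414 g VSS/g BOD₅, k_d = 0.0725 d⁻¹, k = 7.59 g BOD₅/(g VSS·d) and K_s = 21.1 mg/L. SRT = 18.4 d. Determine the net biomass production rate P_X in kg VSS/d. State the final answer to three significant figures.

P_X ≈ 12.3 kg VSS/d

From the Monod/SRT balance for a CMAS, S = K_s·(1+k_d θ_c)/[θ_c·(Y k − k_d) − 1] = 21.1 × (1 + 0.0725 × 18.4) / [18.4 × (0.414 × 7.59 − 0.0725) − 1] = 49.25 / 55.48 = 0.8876 mg/L.
Correct the yield for decay: Y_obs = Y/(1 + k_d θ_c) = 0.414 / (1 + 0.0725 × 18.4) = 0.414 / 2.334 = 0.1774.
Substrate removed = Q·(S₀ − S) = 431 m³/d × (162 − 0.888) g/m³ = 6.94×10^4 g/d = 69.44 kg/d.
P_X = Y_obs · Q(S₀ − S) = 0.1774 × 69.44 = 12.32 kg VSS/d.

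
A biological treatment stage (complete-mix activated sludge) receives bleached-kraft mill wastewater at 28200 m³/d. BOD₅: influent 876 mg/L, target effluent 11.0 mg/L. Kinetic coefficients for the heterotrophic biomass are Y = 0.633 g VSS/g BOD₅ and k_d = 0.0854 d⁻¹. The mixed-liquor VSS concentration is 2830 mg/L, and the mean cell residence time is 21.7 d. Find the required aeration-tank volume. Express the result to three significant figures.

V ≈ 41500 m³

Rearranging the biomass balance for a CMAS with decay, V = Y·Q·ΔS·θ_c / [X·(1+k_d θ_c)] = 0.633 × 28200 × (876 − 11.0) × 21.7 / [2830 × (1 + 0.0854 × 21.7)] = 3.35×10^8 / 8074 = 41497 m³.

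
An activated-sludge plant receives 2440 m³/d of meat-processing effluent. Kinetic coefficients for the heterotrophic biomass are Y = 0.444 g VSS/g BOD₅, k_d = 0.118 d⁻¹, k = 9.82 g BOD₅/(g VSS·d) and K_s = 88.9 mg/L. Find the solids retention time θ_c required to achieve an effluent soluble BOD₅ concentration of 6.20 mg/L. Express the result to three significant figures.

θ_c ≈ 6.01 d

At the target effluent, Y k S/(K_s+S) = 0.444×9.82×6.20/95.10 = 0.2843 d⁻¹.
Then 1/θ_c = μ − k_d = 0.2843 − 0.118 = 0.1663 d⁻¹, giving θ_c = 6.015 d.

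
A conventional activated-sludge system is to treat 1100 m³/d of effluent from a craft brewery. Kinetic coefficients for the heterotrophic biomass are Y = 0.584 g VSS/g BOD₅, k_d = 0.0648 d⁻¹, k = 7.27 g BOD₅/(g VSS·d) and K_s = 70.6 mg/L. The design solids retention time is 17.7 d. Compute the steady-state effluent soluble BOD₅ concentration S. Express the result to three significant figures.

From the Monod/SRT balance for a CMAS, S = K_s·(1+k_d θ_c)/[θ_c·(Y k − k_d) − 1] = 70.6 × (1 + 0.0648 × 17.7) / [17.7 × (0.584 × 7.27 − 0.0648) − 1] = 151.6 / 73.00 = 2.076 mg/L.

S ≈ 2.08 mg/L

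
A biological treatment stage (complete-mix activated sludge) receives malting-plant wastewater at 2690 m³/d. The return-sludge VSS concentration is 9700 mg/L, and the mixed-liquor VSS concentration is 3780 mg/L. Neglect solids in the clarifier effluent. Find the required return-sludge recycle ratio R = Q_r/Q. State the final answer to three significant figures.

R ≈ 0.639

Mass balance around the secondary clarifier (neglecting effluent solids): R = X / (X_r − X) = 3780 / (9700 − 3780) = 0.6385.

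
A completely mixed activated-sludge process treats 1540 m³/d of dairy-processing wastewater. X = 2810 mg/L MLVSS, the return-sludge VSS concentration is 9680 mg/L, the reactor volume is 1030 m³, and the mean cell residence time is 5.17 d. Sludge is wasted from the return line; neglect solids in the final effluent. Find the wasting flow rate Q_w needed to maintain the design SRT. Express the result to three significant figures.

Q_w ≈ 57.8 m³/d

Wasting from the return line (neglecting effluent solids): Q_w = V·X / (θ_c·X_r) = 1030 × 2810 / (5.17 × 9680) = 57.83 m³/d.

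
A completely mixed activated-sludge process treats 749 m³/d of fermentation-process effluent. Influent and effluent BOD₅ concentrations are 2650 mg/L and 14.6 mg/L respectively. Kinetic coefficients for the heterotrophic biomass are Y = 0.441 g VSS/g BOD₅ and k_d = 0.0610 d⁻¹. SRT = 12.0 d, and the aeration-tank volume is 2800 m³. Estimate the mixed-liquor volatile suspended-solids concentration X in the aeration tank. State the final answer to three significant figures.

X ≈ 2150 mg/L

Solving the biomass balance for X: X = Y Q (S₀−S) θ_c / [V (1+k_d θ_c)] = 0.441 × 749 × (2650 − 14.6) × 12.0 / [2800 × (1 + 0.0610 × 12.0)] = 2154 mg/L.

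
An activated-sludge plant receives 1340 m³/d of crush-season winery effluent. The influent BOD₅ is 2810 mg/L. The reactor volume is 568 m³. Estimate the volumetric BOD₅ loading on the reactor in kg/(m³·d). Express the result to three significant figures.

L_v ≈ 6.63 kg BOD₅/(m³·d)

L_v = Q S₀ / V = 1340 × 2810 × 10⁻³ / 568.0 = 6.629 kg/(m³·d).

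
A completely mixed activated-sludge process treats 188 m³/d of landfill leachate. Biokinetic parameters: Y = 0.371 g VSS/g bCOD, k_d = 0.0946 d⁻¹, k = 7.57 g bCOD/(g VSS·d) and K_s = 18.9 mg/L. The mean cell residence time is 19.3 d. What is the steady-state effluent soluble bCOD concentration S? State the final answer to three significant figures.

From the Monod/SRT balance for a CMAS, S = K_s·(1+k_d θ_c)/[θ_c·(Y k − k_d) − 1] = 18.9 × (1 + 0.0946 × 19.3) / [19.3 × (0.371 × 7.57 − 0.0946) − 1] = 53.41 / 51.38 = 1.040 mg/L.

S ≈ 1.04 mg/L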